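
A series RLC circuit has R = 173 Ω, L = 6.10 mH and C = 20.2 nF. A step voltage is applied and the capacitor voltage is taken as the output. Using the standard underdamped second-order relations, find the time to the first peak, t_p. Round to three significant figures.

For a series RLC circuit (capacitor voltage as output), ω_n = 1/√(LC) = 1/√(6.10 mH · 20.2 nF) = 90100 rad/s.
ζ = (R/2)·√(C/L) = (173/2)·√(20.2 nF/6.10 mH) = 0.157.
ω_d = ω_n√(1−ζ²) = 89000 rad/s. t_p = π/ω_d = 0.0000353 s.

t_p ≈ 0.0000353 s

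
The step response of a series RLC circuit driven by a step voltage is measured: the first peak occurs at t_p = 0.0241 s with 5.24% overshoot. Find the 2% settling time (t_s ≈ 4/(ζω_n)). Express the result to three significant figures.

t_s ≈ 0.0327 s

From the overshoot, ζ = −ln(OS)/√(π²+ln²(OS)) = 0.684.
From t_p = π/ω_d, ω_d = π/0.0241 = 130 rad/s, so ω_n = ω_d/√(1−ζ²) = 179 rad/s.
t_s ≈ 4/(ζω_n) = 4/(0.684·179) = 0.0327 s.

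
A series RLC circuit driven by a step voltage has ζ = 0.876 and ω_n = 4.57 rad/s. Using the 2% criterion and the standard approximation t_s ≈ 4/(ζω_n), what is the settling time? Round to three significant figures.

t_s ≈ 0.999 s

t_s ≈ 4/(ζω_n) = 4/(0.876 × 4.57) = 0.999 s.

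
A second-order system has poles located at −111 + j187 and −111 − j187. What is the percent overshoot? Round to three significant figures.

|pole| = ω_n = √(111² + 187²) = 217 rad/s; ζ = cos θ = σ/ω_n = 0.510.
%OS = 100·exp(−πζ/√(1−ζ²)) = 15.5%.

%OS ≈ 15.5%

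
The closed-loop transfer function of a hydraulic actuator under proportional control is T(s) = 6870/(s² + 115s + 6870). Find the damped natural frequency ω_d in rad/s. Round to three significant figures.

Matching coefficients with s² + 2ζω_n s + ω_n² gives ω_n² = 6870 ⇒ ω_n = 82.9 rad/s, and ζ = 115/(2ω_n) = 0.694.
The damped frequency ω_d = ω_n√(1−ζ²) = 59.7 rad/s.

ω_d ≈ 59.7 rad/s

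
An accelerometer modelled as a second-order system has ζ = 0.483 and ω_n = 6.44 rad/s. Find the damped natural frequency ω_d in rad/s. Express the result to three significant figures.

ω_d = ω_n√(1−ζ²) = 6.44·√0.767 = 5.64 rad/s.

ω_d ≈ 5.64 rad/s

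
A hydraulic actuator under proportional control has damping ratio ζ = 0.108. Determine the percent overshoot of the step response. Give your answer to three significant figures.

%OS ≈ 71.1%

For an underdamped second-order system, %OS = 100·exp(−πζ/√(1−ζ²)).
πζ/√(1−ζ²) = π·0.108/√(1−0.0117) = 0.3413, so %OS = 100·e^(−0.3413) = 71.1%.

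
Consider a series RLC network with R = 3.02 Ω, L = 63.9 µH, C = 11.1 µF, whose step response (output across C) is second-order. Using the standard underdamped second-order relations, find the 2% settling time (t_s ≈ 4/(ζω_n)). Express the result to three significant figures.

For a series RLC circuit (capacitor voltage as output), ω_n = 1/√(LC) = 1/√(63.9 µH · 11.1 µF) = 37500 rad/s.
ζ = (R/2)·√(C/L) = (3.02/2)·√(11.1 µF/63.9 µH) = 0.629.
t_s ≈ 4/(ζω_n) = 0.000169 s.

t_s ≈ 0.000169 s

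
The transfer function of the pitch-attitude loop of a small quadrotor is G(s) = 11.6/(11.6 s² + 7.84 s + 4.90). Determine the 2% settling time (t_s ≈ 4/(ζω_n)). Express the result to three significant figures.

Dividing through by 11.6: denominator becomes s² + 0.6759 s + 0.4224.
So ω_n = √0.4224 = 0.650 rad/s and ζ = 0.6759/(2·0.650) = 0.520.
t_s ≈ 4/(ζω_n) = 11.8 s.

t_s ≈ 11.8 s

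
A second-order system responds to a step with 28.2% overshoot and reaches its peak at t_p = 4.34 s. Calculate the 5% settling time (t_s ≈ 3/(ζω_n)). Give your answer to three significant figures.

ζ from %OS: ζ = |ln 0.282|/√(π²+ln²0.282) = 0.374.
From t_p = π/ω_d, ω_d = π/4.34 = 0.724 rad/s, so ω_n = ω_d/√(1−ζ²) = 0.780 rad/s.
t_s ≈ 3/(ζω_n) = 3/(0.374·0.780) = 10.3 s.

t_s ≈ 10.3 s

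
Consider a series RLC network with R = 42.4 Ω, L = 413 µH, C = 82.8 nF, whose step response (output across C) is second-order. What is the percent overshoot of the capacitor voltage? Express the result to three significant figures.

For a series RLC circuit (capacitor voltage as output), ω_n = 1/√(LC) = 1/√(413 µH · 82.8 nF) = 171000 rad/s.
ζ = (R/2)·√(C/L) = (42.4/2)·√(82.8 nF/413 µH) = 0.300.
%OS = 100·exp(−πζ/√(1−ζ²)) = 37.2%.

%OS ≈ 37.2%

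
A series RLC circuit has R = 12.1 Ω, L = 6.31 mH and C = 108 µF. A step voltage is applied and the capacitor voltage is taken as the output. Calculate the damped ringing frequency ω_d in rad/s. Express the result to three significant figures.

ω_d ≈ 740 rad/s

For a series RLC circuit (capacitor voltage as output), ω_n = 1/√(LC) = 1/√(6.31 mH · 108 µF) = 1210 rad/s.
ζ = (R/2)·√(C/L) = (12.1/2)·√(108 µF/6.31 mH) = 0.792.
The damped frequency ω_d = ω_n√(1−ζ²) = 740 rad/s.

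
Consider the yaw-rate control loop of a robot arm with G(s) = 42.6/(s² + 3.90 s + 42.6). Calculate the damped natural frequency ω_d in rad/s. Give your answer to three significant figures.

ω_d ≈ 6.23 rad/s

ω_n = √42.6 = 6.53 rad/s; ζ = 3.90/(2·6.53) = 0.299.
The damped frequency ω_d = ω_n√(1−ζ²) = 6.23 rad/s.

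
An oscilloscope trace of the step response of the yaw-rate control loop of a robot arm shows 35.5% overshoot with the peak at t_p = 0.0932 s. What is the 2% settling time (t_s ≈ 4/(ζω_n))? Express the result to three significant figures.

t_s ≈ 0.360 s

The overshoot fixes ζ = −ln(OS)/√(π²+ln²(OS)) = 0.313.
From t_p = π/ω_d, ω_d = π/0.0932 = 33.7 rad/s, so ω_n = ω_d/√(1−ζ²) = 35.5 rad/s.
t_s ≈ 4/(ζω_n) = 4/(0.313·35.5) = 0.360 s.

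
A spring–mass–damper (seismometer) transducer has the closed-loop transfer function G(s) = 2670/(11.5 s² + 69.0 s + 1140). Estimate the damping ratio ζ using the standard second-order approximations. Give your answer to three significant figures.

Dividing through by 11.5: denominator becomes s² + 6.000 s + 99.13.
So ω_n = √99.13 = 9.96 rad/s and ζ = 6.000/(2·9.96) = 0.301.

ζ ≈ 0.301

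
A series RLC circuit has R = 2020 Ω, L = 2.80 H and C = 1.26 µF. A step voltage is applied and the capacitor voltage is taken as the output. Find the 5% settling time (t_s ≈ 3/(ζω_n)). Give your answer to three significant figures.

For a series RLC circuit (capacitor voltage as output), ω_n = 1/√(LC) = 1/√(2.80 H · 1.26 µF) = 532 rad/s.
ζ = (R/2)·√(C/L) = (2020/2)·√(1.26 µF/2.80 H) = 0.678.
t_s ≈ 3/(ζω_n) = 0.00832 s.

t_s ≈ 0.00832 s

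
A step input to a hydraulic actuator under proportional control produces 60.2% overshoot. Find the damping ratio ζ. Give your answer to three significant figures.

ζ ≈ 0.159

ζ = −ln(OS)/√(π² + (ln OS)²). With OS = 0.602, ln OS = −0.5075 and ζ = 0.5075/3.182 = 0.159.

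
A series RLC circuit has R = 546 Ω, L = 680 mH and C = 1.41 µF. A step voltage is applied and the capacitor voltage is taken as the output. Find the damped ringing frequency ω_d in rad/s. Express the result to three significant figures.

For a series RLC circuit (capacitor voltage as output), ω_n = 1/√(LC) = 1/√(680 mH · 1.41 µF) = 1020 rad/s.
ζ = (R/2)·√(C/L) = (546/2)·√(1.41 µF/680 mH) = 0.393.
The damped frequency ω_d = ω_n√(1−ζ²) = 939 rad/s.

ω_d ≈ 939 rad/s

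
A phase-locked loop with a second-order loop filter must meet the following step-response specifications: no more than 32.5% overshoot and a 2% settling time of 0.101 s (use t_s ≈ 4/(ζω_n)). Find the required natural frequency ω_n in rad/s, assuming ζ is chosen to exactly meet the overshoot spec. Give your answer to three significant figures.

ζ = −ln(OS)/√(π² + (ln OS)²). With OS = 0.325, ln OS = −1.124 and ζ = 1.124/3.337 = 0.337.
From t_s ≈ 4/(ζω_n): ω_n = 4/(ζ·t_s) = 4/(0.337·0.101) = 118 rad/s.

ω_n ≈ 118 rad/s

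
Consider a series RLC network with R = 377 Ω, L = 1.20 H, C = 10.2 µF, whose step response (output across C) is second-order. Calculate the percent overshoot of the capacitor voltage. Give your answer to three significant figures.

%OS ≈ 12.7%

For a series RLC circuit (capacitor voltage as output), ω_n = 1/√(LC) = 1/√(1.20 H · 10.2 µF) = 286 rad/s.
ζ = (R/2)·√(C/L) = (377/2)·√(10.2 µF/1.20 H) = 0.550.
Overshoot: exp(−π·0.550/√(1−0.550²)) = 0.127, i.e. 12.7%.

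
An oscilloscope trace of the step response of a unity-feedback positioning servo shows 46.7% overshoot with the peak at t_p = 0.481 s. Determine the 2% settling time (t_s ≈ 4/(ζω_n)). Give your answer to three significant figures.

t_s ≈ 2.53 s

From the overshoot, ζ = −ln(OS)/√(π²+ln²(OS)) = 0.236.
t_p = π/ω_d ⇒ ω_d = 6.53 rad/s; then ω_n = ω_d/√(1−ζ²) = 6.72 rad/s.
t_s ≈ 4/(ζω_n) = 4/(0.236·6.72) = 2.53 s.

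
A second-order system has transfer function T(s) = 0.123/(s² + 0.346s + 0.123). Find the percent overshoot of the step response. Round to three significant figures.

Matching coefficients with s² + 2ζω_n s + ω_n² gives ω_n² = 0.123 ⇒ ω_n = 0.351 rad/s, and ζ = 0.346/(2ω_n) = 0.493.
%OS = 100·exp(−πζ/√(1−ζ²)) = 16.8%.

%OS ≈ 16.8%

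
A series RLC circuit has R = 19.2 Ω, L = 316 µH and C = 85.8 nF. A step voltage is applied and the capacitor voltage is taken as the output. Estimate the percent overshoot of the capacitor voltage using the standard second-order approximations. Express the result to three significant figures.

For a series RLC circuit (capacitor voltage as output), ω_n = 1/√(LC) = 1/√(316 µH · 85.8 nF) = 192000 rad/s.
ζ = (R/2)·√(C/L) = (19.2/2)·√(85.8 nF/316 µH) = 0.158.
%OS = 100 e^{−πζ/√(1−ζ²)} with ζ = 0.158 gives 60.5%.

%OS ≈ 60.5%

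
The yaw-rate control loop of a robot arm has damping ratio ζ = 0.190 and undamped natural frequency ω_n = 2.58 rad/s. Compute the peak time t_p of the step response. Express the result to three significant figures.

The damped frequency is ω_d = ω_n√(1−ζ²) = 2.58·√(1−0.0361) = 2.53 rad/s.
Peak time t_p = π/ω_d = π/2.53 = 1.24 s.

t_p ≈ 1.24 s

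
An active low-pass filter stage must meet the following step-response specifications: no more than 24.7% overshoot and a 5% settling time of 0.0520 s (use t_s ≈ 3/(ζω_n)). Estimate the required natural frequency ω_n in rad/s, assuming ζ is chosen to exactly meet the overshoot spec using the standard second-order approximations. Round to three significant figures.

ω_n ≈ 142 rad/s

Inverting the overshoot relation: ζ = |ln 0.247|/√(π² + ln²0.247) = 0.407.
From t_s ≈ 3/(ζω_n): ω_n = 3/(ζ·t_s) = 3/(0.407·0.0520) = 142 rad/s.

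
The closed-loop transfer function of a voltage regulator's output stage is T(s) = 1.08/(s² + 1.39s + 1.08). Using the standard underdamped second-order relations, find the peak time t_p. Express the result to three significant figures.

ω_n = √1.08 = 1.04 rad/s; ζ = 1.39/(2·1.04) = 0.669.
ω_d = 1.04·√(1 − 0.669²) = 0.773 rad/s. Then t_p = π/ω_d = 4.07 s.

t_p ≈ 4.07 s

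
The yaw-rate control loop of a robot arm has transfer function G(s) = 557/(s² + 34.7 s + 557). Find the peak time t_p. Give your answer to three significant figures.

t_p ≈ 0.196 s

Matching coefficients with s² + 2ζω_n s + ω_n² gives ω_n² = 557 ⇒ ω_n = 23.6 rad/s, and ζ = 34.7/(2ω_n) = 0.735.
The damped frequency ω_d = ω_n√(1−ζ²) = 16.0 rad/s. Then t_p = π/ω_d = 0.196 s.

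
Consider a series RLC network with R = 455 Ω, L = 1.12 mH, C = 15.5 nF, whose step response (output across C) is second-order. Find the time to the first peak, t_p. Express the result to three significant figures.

t_p ≈ 0.0000246 s

For a series RLC circuit (capacitor voltage as output), ω_n = 1/√(LC) = 1/√(1.12 mH · 15.5 nF) = 240000 rad/s.
ζ = (R/2)·√(C/L) = (455/2)·√(15.5 nF/1.12 mH) = 0.846.
ω_d = ω_n√(1−ζ²) = 128000 rad/s. t_p = π/ω_d = 0.0000246 s.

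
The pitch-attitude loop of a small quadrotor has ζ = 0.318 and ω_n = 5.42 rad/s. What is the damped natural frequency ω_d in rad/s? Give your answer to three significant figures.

ω_d = ω_n√(1−ζ²) = 5.42·√0.899 = 5.14 rad/s.

ω_d ≈ 5.14 rad/s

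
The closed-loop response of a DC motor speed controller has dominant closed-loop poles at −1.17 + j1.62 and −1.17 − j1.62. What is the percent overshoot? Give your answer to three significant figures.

|pole| = ω_n = √(1.17² + 1.62²) = 2.00 rad/s; ζ = cos θ = σ/ω_n = 0.585.
Overshoot: exp(−π·0.585/√(1−0.585²)) = 0.103, i.e. 10.3%.

%OS ≈ 10.3%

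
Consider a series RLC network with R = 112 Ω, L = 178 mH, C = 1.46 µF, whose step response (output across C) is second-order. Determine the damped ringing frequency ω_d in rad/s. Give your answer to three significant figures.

ω_d ≈ 1940 rad/s

For a series RLC circuit (capacitor voltage as output), ω_n = 1/√(LC) = 1/√(178 mH · 1.46 µF) = 1960 rad/s.
ζ = (R/2)·√(C/L) = (112/2)·√(1.46 µF/178 mH) = 0.160.
ω_d = ω_n√(1−ζ²) = 1940 rad/s.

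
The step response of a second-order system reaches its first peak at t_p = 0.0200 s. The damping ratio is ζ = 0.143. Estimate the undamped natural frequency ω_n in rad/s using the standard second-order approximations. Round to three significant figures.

Peak time t_p = π/ω_d, so ω_d = π/t_p = π/0.0200 = 157 rad/s.
ω_n = ω_d/√(1−ζ²) = 157/√0.980 = 159 rad/s.

ω_n ≈ 159 rad/s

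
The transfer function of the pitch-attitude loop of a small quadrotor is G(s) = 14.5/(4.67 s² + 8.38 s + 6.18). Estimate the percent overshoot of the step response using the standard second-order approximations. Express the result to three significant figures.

%OS ≈ 1.99%

Dividing through by 4.67: denominator becomes s² + 1.794 s + 1.323.
So ω_n = √1.323 = 1.15 rad/s and ζ = 1.794/(2·1.15) = 0.780.
Overshoot: exp(−π·0.780/√(1−0.780²)) = 0.0199, i.e. 1.99%.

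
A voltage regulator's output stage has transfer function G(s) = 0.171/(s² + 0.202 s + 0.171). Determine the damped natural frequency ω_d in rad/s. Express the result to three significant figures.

ω_d ≈ 0.401 rad/s

ω_n = √0.171 = 0.414 rad/s; ζ = 0.202/(2·0.414) = 0.244.
ω_d = 0.414·√(1 − 0.244²) = 0.401 rad/s.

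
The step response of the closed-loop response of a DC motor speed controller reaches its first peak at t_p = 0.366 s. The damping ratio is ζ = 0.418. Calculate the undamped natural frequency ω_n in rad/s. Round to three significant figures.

Peak time t_p = π/ω_d, so ω_d = π/t_p = π/0.366 = 8.58 rad/s.
ω_n = ω_d/√(1−ζ²) = 8.58/√0.825 = 9.45 rad/s.

ω_n ≈ 9.45 rad/s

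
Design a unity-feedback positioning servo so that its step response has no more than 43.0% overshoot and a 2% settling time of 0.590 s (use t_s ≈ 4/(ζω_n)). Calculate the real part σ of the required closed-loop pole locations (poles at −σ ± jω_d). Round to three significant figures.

σ ≈ 6.78

The settling-time spec alone fixes σ = ζω_n = 4/t_s = 4/0.590 = 6.78.
(Overshoot then fixes ζ = 0.259 and hence ω_d = σ·√(1−ζ²)/ζ = 25.2 rad/s.)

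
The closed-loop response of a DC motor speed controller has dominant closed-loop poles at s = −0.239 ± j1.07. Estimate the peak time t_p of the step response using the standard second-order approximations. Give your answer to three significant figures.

t_p = π/ω_d with ω_d = 1.07 (the imaginary part), so t_p = 2.94 s.

t_p ≈ 2.94 s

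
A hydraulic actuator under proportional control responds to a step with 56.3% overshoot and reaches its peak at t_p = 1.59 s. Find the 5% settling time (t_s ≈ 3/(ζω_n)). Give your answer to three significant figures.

t_s ≈ 8.30 s

ζ from %OS: ζ = |ln 0.563|/√(π²+ln²0.563) = 0.180.
t_p = π/ω_d ⇒ ω_d = 1.98 rad/s; then ω_n = ω_d/√(1−ζ²) = 2.01 rad/s.
t_s ≈ 3/(ζω_n) = 3/(0.180·2.01) = 8.30 s.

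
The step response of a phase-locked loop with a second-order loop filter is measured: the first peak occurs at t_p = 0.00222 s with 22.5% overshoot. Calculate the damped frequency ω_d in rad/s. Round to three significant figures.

t_p = π/ω_d, so ω_d = π/0.00222 = 1420 rad/s.

ω_d ≈ 1420 rad/s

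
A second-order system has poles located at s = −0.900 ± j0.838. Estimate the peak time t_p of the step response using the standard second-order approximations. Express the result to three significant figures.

t_p ≈ 3.75 s

t_p = π/ω_d with ω_d = 0.838 (the imaginary part), so t_p = 3.75 s.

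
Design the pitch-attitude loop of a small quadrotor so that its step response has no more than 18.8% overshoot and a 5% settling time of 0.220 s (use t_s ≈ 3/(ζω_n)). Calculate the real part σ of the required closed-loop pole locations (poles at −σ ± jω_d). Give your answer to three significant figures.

The settling-time spec alone fixes σ = ζω_n = 3/t_s = 3/0.220 = 13.6.
(Overshoot then fixes ζ = 0.470 and hence ω_d = σ·√(1−ζ²)/ζ = 25.6 rad/s.)

σ ≈ 13.6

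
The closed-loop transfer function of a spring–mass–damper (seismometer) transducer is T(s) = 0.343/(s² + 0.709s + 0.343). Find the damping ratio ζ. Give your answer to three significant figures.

ω_n = √0.343 = 0.586 rad/s; ζ = 0.709/(2·0.586) = 0.605.

ζ ≈ 0.605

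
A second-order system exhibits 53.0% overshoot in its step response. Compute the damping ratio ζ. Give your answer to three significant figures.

ζ ≈ 0.198

From %OS = 100·exp(−πζ/√(1−ζ²)), invert to get ζ = −ln(OS)/√(π² + ln²(OS)) with OS = 0.530.
−ln 0.530 = 0.6349, so ζ = 0.6349/√(π² + 0.4031) = 0.198.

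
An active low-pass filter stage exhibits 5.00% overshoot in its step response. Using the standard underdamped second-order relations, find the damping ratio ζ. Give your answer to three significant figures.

From %OS = 100·exp(−πζ/√(1−ζ²)), invert to get ζ = −ln(OS)/√(π² + ln²(OS)) with OS = 0.0500.
−ln 0.0500 = 2.996, so ζ = 2.996/√(π² + 8.974) = 0.690.

ζ ≈ 0.690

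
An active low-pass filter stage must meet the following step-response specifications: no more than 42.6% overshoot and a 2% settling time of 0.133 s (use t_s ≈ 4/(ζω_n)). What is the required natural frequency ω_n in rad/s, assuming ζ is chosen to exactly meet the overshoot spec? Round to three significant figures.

Inverting the overshoot relation: ζ = |ln 0.426|/√(π² + ln²0.426) = 0.262.
From t_s ≈ 4/(ζω_n): ω_n = 4/(ζ·t_s) = 4/(0.262·0.133) = 115 rad/s.

ω_n ≈ 115 rad/s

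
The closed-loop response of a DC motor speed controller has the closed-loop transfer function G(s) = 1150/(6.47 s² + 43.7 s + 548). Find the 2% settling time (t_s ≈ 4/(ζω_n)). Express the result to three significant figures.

Dividing through by 6.47: denominator becomes s² + 6.754 s + 84.70.
So ω_n = √84.70 = 9.20 rad/s and ζ = 6.754/(2·9.20) = 0.367.
t_s ≈ 4/(ζω_n) = 1.18 s.

t_s ≈ 1.18 s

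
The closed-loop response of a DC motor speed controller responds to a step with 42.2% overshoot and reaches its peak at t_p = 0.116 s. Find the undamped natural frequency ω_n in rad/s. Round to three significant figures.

ω_n ≈ 28.1 rad/s

ζ from %OS: ζ = |ln 0.422|/√(π²+ln²0.422) = 0.265.
From t_p = π/ω_d, ω_d = π/0.116 = 27.1 rad/s, so ω_n = ω_d/√(1−ζ²) = 28.1 rad/s.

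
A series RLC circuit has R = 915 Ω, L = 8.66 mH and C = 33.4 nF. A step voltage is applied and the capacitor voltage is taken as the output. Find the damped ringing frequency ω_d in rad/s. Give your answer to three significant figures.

For a series RLC circuit (capacitor voltage as output), ω_n = 1/√(LC) = 1/√(8.66 mH · 33.4 nF) = 58800 rad/s.
ζ = (R/2)·√(C/L) = (915/2)·√(33.4 nF/8.66 mH) = 0.898.
The damped frequency ω_d = ω_n√(1−ζ²) = 25800 rad/s.

ω_d ≈ 25800 rad/s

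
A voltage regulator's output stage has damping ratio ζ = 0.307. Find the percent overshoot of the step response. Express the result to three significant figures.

For an underdamped second-order system, %OS = 100·exp(−πζ/√(1−ζ²)).
πζ/√(1−ζ²) = π·0.307/√(1−0.0942) = 1.013, so %OS = 100·e^(−1.013) = 36.3%.

%OS ≈ 36.3%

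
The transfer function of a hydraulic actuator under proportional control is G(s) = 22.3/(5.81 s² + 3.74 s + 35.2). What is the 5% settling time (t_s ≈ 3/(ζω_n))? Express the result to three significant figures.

Dividing through by 5.81: denominator becomes s² + 0.6437 s + 6.059.
So ω_n = √6.059 = 2.46 rad/s and ζ = 0.6437/(2·2.46) = 0.131.
t_s ≈ 3/(ζω_n) = 9.32 s.

t_s ≈ 9.32 s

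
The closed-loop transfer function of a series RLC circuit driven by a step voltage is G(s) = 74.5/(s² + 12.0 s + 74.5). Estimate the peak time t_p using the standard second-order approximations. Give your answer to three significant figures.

t_p ≈ 0.506 s

Matching coefficients with s² + 2ζω_n s + ω_n² gives ω_n² = 74.5 ⇒ ω_n = 8.63 rad/s, and ζ = 12.0/(2ω_n) = 0.695.
ω_d = 8.63·√(1 − 0.695²) = 6.20 rad/s. Then t_p = π/ω_d = 0.506 s.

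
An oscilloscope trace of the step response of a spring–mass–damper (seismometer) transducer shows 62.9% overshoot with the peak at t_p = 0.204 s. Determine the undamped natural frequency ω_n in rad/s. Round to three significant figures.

ζ from %OS: ζ = |ln 0.629|/√(π²+ln²0.629) = 0.146.
t_p = π/ω_d ⇒ ω_d = 15.4 rad/s; then ω_n = ω_d/√(1−ζ²) = 15.6 rad/s.

ω_n ≈ 15.6 rad/s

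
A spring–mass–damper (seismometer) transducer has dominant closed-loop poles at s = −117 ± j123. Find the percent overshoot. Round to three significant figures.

%OS ≈ 5.04%

With σ = 117, ω_d = 123: ω_n = √(σ²+ω_d²) = 170 rad/s, ζ = σ/ω_n = 0.689.
%OS = 100 e^{−πζ/√(1−ζ²)} with ζ = 0.689 gives 5.04%.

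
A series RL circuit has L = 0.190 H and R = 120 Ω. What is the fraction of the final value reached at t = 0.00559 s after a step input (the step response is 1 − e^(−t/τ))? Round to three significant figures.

y/y_∞ ≈ 0.971

τ = L/R = 0.190/120 = 0.00158 s.
y(t)/y_∞ = 1 − e^(−t/τ) = 1 − e^(−0.00559/0.00158) = 1 − e^(−3.53) = 0.971.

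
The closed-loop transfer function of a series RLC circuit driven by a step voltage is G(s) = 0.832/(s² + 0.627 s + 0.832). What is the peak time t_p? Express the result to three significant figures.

t_p ≈ 3.67 s

Matching coefficients with s² + 2ζω_n s + ω_n² gives ω_n² = 0.832 ⇒ ω_n = 0.912 rad/s, and ζ = 0.627/(2ω_n) = 0.344.
ω_d = 0.912·√(1 − 0.344²) = 0.857 rad/s. Then t_p = π/ω_d = 3.67 s.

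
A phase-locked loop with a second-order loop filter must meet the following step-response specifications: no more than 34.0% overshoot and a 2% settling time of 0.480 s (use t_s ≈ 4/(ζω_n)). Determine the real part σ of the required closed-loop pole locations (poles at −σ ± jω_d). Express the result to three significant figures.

σ ≈ 8.33

The settling-time spec alone fixes σ = ζω_n = 4/t_s = 4/0.480 = 8.33.
(Overshoot then fixes ζ = 0.325 and hence ω_d = σ·√(1−ζ²)/ζ = 24.3 rad/s.)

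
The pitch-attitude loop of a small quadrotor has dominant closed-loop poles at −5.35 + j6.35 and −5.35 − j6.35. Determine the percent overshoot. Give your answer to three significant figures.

The poles are at −σ ± jω_d with σ = 5.35 and ω_d = 6.35, so ω_n = √(σ²+ω_d²) = 8.30 rad/s and ζ = σ/ω_n = 0.644.
%OS = 100 e^{−πζ/√(1−ζ²)} with ζ = 0.644 gives 7.09%.

%OS ≈ 7.09%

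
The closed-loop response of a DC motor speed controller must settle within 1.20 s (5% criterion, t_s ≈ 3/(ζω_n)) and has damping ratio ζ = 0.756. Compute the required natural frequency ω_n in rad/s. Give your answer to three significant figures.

ω_n ≈ 3.31 rad/s

Rearranging t_s ≈ 3/(ζω_n) gives ω_n = 3/(ζ·t_s) = 3/(0.756 × 1.20) = 3.31 rad/s.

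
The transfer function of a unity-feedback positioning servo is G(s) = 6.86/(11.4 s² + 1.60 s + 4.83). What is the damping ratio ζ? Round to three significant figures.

Dividing through by 11.4: denominator becomes s² + 0.1404 s + 0.4237.
So ω_n = √0.4237 = 0.651 rad/s and ζ = 0.1404/(2·0.651) = 0.108.

ζ ≈ 0.108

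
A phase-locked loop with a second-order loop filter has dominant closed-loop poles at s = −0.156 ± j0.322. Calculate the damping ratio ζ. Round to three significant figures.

ζ ≈ 0.436

|pole| = ω_n = √(0.156² + 0.322²) = 0.358 rad/s; ζ = cos θ = σ/ω_n = 0.436.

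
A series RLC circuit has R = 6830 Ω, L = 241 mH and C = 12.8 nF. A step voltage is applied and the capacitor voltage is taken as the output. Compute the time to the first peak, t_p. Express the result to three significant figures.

t_p ≈ 0.000283 s

For a series RLC circuit (capacitor voltage as output), ω_n = 1/√(LC) = 1/√(241 mH · 12.8 nF) = 18000 rad/s.
ζ = (R/2)·√(C/L) = (6830/2)·√(12.8 nF/241 mH) = 0.787.
The damped frequency ω_d = ω_n√(1−ζ²) = 11100 rad/s. t_p = π/ω_d = 0.000283 s.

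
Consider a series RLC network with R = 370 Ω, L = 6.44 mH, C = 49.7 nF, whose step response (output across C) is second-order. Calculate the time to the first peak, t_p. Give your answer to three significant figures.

t_p ≈ 0.0000655 s

For a series RLC circuit (capacitor voltage as output), ω_n = 1/√(LC) = 1/√(6.44 mH · 49.7 nF) = 55900 rad/s.
ζ = (R/2)·√(C/L) = (370/2)·√(49.7 nF/6.44 mH) = 0.514.
ω_d = 55900·√(1 − 0.514²) = 47900 rad/s. t_p = π/ω_d = 0.0000655 s.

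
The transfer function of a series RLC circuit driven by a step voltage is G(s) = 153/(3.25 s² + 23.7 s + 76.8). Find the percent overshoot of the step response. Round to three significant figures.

%OS ≈ 2.84%

Dividing through by 3.25: denominator becomes s² + 7.292 s + 23.63.
So ω_n = √23.63 = 4.86 rad/s and ζ = 7.292/(2·4.86) = 0.750.
Overshoot: exp(−π·0.750/√(1−0.750²)) = 0.0284, i.e. 2.84%.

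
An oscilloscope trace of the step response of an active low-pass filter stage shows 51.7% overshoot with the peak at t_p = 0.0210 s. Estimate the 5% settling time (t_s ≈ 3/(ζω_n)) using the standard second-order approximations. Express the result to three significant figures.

t_s ≈ 0.0955 s

ζ from %OS: ζ = |ln 0.517|/√(π²+ln²0.517) = 0.206.
From t_p = π/ω_d, ω_d = π/0.0210 = 150 rad/s, so ω_n = ω_d/√(1−ζ²) = 153 rad/s.
t_s ≈ 3/(ζω_n) = 3/(0.206·153) = 0.0955 s.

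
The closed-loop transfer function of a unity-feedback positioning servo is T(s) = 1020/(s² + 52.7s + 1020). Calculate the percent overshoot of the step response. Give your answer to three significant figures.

Matching coefficients with s² + 2ζω_n s + ω_n² gives ω_n² = 1020 ⇒ ω_n = 31.9 rad/s, and ζ = 52.7/(2ω_n) = 0.825.
%OS = 100·exp(−πζ/√(1−ζ²)) = 1.02%.

%OS ≈ 1.02%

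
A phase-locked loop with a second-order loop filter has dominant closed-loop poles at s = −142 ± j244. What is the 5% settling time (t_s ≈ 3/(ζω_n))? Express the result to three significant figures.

For poles at −σ ± jω_d, ζω_n = σ = 142, so t_s ≈ 3/σ = 0.0211 s.

t_s ≈ 0.0211 s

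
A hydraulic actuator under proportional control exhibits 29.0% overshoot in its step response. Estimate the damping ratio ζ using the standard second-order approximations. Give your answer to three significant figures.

From %OS = 100·exp(−πζ/√(1−ζ²)), invert to get ζ = −ln(OS)/√(π² + ln²(OS)) with OS = 0.290.
−ln 0.290 = 1.238, so ζ = 1.238/√(π² + 1.532) = 0.367.

ζ ≈ 0.367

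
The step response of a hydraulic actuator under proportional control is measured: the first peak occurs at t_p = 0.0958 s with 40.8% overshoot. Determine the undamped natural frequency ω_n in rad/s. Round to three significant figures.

ω_n ≈ 34.1 rad/s

ζ from %OS: ζ = |ln 0.408|/√(π²+ln²0.408) = 0.274.
t_p = π/ω_d ⇒ ω_d = 32.8 rad/s; then ω_n = ω_d/√(1−ζ²) = 34.1 rad/s.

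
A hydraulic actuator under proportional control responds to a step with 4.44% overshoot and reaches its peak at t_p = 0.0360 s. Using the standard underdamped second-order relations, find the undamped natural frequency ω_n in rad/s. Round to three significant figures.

ω_n ≈ 123 rad/s

From the overshoot, ζ = −ln(OS)/√(π²+ln²(OS)) = 0.704.
t_p = π/ω_d ⇒ ω_d = 87.3 rad/s; then ω_n = ω_d/√(1−ζ²) = 123 rad/s.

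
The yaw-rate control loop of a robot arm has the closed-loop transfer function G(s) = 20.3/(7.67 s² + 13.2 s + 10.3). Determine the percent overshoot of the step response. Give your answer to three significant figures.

Dividing through by 7.67: denominator becomes s² + 1.721 s + 1.343.
So ω_n = √1.343 = 1.16 rad/s and ζ = 1.721/(2·1.16) = 0.743.
Overshoot: exp(−π·0.743/√(1−0.743²)) = 0.0307, i.e. 3.07%.

%OS ≈ 3.07%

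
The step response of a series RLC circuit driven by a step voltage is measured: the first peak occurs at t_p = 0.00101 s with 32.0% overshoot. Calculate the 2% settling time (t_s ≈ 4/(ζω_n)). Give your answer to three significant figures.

t_s ≈ 0.00355 s

From the overshoot, ζ = −ln(OS)/√(π²+ln²(OS)) = 0.341.
From t_p = π/ω_d, ω_d = π/0.00101 = 3110 rad/s, so ω_n = ω_d/√(1−ζ²) = 3310 rad/s.
t_s ≈ 4/(ζω_n) = 4/(0.341·3310) = 0.00355 s.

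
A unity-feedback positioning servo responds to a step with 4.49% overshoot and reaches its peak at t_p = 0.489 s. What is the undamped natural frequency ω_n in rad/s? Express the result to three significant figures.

ζ from %OS: ζ = |ln 0.0449|/√(π²+ln²0.0449) = 0.703.
From t_p = π/ω_d, ω_d = π/0.489 = 6.42 rad/s, so ω_n = ω_d/√(1−ζ²) = 9.03 rad/s.

ω_n ≈ 9.03 rad/s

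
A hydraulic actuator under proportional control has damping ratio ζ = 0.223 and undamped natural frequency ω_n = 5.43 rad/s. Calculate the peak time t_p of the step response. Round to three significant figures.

t_p ≈ 0.594 s

The damped frequency is ω_d = ω_n√(1−ζ²) = 5.43·√(1−0.0497) = 5.29 rad/s.
Peak time t_p = π/ω_d = π/5.29 = 0.594 s.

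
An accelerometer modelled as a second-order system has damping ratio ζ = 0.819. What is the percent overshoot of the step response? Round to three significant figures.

%OS ≈ 1.13%

For an underdamped second-order system, %OS = 100·exp(−πζ/√(1−ζ²)).
πζ/√(1−ζ²) = π·0.819/√(1−0.671) = 4.484, so %OS = 100·e^(−4.484) = 1.13%.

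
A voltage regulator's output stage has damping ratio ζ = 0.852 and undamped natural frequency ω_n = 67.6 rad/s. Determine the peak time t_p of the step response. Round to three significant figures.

t_p ≈ 0.0888 s

The damped frequency is ω_d = ω_n√(1−ζ²) = 67.6·√(1−0.726) = 35.4 rad/s.
Peak time t_p = π/ω_d = π/35.4 = 0.0888 s.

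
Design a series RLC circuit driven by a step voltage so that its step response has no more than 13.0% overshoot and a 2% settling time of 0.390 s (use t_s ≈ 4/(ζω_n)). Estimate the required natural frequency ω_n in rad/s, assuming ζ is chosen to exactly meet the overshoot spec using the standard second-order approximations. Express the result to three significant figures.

ω_n ≈ 18.8 rad/s

From %OS = 100·exp(−πζ/√(1−ζ²)), invert to get ζ = −ln(OS)/√(π² + ln²(OS)) with OS = 0.130.
−ln 0.130 = 2.040, so ζ = 2.040/√(π² + 4.163) = 0.545.
Then ω_n = 4/(ζ t_s) = 4/(0.545 × 0.390) = 18.8 rad/s.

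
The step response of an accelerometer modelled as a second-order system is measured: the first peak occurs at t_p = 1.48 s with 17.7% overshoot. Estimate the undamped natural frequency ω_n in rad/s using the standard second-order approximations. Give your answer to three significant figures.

ω_n ≈ 2.42 rad/s

ζ from %OS: ζ = |ln 0.177|/√(π²+ln²0.177) = 0.483.
From t_p = π/ω_d, ω_d = π/1.48 = 2.12 rad/s, so ω_n = ω_d/√(1−ζ²) = 2.42 rad/s.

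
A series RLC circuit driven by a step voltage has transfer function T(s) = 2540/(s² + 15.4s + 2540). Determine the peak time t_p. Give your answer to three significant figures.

ω_n = √2540 = 50.4 rad/s; ζ = 15.4/(2·50.4) = 0.153.
ω_d = 50.4·√(1 − 0.153²) = 49.8 rad/s. Then t_p = π/ω_d = 0.0631 s.

t_p ≈ 0.0631 s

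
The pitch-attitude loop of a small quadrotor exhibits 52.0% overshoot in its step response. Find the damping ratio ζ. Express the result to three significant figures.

ζ ≈ 0.204

From %OS = 100·exp(−πζ/√(1−ζ²)), invert to get ζ = −ln(OS)/√(π² + ln²(OS)) with OS = 0.520.
−ln 0.520 = 0.6539, so ζ = 0.6539/√(π² + 0.4276) = 0.204.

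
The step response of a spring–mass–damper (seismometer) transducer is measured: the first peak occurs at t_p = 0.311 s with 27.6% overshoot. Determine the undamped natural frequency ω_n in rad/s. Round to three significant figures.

ω_n ≈ 10.9 rad/s

From the overshoot, ζ = −ln(OS)/√(π²+ln²(OS)) = 0.379.
t_p = π/ω_d ⇒ ω_d = 10.1 rad/s; then ω_n = ω_d/√(1−ζ²) = 10.9 rad/s.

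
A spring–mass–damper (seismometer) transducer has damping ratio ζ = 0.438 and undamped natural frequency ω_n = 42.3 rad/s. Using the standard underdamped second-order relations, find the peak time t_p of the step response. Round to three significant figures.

t_p ≈ 0.0826 s

The damped frequency is ω_d = ω_n√(1−ζ²) = 42.3·√(1−0.192) = 38.0 rad/s.
Peak time t_p = π/ω_d = π/38.0 = 0.0826 s.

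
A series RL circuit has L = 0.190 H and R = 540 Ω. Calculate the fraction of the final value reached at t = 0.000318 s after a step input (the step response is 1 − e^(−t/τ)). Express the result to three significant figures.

y/y_∞ ≈ 0.595

τ = L/R = 0.190/540 = 0.000352 s.
y(t)/y_∞ = 1 − e^(−t/τ) = 1 − e^(−0.000318/0.000352) = 1 − e^(−0.904) = 0.595.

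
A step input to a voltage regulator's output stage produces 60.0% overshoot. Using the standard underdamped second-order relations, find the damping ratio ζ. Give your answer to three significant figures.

ζ ≈ 0.160

Inverting the overshoot relation: ζ = |ln 0.600|/√(π² + ln²0.600) = 0.160.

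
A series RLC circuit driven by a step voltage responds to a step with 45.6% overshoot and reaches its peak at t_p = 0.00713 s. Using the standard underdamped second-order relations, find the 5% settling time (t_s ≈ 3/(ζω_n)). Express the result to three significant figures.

ζ from %OS: ζ = |ln 0.456|/√(π²+ln²0.456) = 0.242.
t_p = π/ω_d ⇒ ω_d = 441 rad/s; then ω_n = ω_d/√(1−ζ²) = 454 rad/s.
t_s ≈ 3/(ζω_n) = 3/(0.242·454) = 0.0272 s.

t_s ≈ 0.0272 s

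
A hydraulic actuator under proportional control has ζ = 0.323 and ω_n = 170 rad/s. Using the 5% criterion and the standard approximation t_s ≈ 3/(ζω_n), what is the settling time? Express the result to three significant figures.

t_s ≈ 0.0546 s

t_s ≈ 3/(ζω_n) = 3/(0.323 × 170) = 0.0546 s.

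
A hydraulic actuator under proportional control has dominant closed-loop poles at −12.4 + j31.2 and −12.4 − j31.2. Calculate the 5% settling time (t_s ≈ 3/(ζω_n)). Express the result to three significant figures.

For poles at −σ ± jω_d, ζω_n = σ = 12.4, so t_s ≈ 3/σ = 0.242 s.

t_s ≈ 0.242 s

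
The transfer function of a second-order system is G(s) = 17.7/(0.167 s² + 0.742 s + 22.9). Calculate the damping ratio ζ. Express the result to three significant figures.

ζ ≈ 0.190

Dividing through by 0.167: denominator becomes s² + 4.443 s + 137.1.
So ω_n = √137.1 = 11.7 rad/s and ζ = 4.443/(2·11.7) = 0.190.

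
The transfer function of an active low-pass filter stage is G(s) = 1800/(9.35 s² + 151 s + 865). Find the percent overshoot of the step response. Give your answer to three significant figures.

%OS ≈ 0.779%

Dividing through by 9.35: denominator becomes s² + 16.15 s + 92.51.
So ω_n = √92.51 = 9.62 rad/s and ζ = 16.15/(2·9.62) = 0.840.
%OS = 100 e^{−πζ/√(1−ζ²)} with ζ = 0.840 gives 0.779%.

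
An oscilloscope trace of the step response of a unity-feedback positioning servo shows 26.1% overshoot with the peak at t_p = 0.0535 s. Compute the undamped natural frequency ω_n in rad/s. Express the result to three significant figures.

From the overshoot, ζ = −ln(OS)/√(π²+ln²(OS)) = 0.393.
t_p = π/ω_d ⇒ ω_d = 58.7 rad/s; then ω_n = ω_d/√(1−ζ²) = 63.9 rad/s.

ω_n ≈ 63.9 rad/s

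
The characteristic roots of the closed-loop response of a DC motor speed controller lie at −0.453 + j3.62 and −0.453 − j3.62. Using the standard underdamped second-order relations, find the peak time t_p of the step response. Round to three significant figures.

t_p = π/ω_d with ω_d = 3.62 (the imaginary part), so t_p = 0.868 s.

t_p ≈ 0.868 s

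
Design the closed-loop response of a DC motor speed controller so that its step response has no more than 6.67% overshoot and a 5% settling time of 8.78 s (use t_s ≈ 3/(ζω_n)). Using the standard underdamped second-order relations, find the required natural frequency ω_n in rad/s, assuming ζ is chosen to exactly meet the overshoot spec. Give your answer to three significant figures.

Inverting the overshoot relation: ζ = |ln 0.0667|/√(π² + ln²0.0667) = 0.653.
From t_s ≈ 3/(ζω_n): ω_n = 3/(ζ·t_s) = 3/(0.653·8.78) = 0.523 rad/s.

ω_n ≈ 0.523 rad/s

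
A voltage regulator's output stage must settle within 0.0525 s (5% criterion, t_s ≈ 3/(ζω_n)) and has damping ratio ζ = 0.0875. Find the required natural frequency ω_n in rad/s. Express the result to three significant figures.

Rearranging t_s ≈ 3/(ζω_n) gives ω_n = 3/(ζ·t_s) = 3/(0.0875 × 0.0525) = 653 rad/s.

ω_n ≈ 653 rad/s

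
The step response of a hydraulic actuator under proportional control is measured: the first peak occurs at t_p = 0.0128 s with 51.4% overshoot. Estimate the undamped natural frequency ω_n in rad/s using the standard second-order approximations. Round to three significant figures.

ω_n ≈ 251 rad/s

The overshoot fixes ζ = −ln(OS)/√(π²+ln²(OS)) = 0.207.
t_p = π/ω_d ⇒ ω_d = 245 rad/s; then ω_n = ω_d/√(1−ζ²) = 251 rad/s.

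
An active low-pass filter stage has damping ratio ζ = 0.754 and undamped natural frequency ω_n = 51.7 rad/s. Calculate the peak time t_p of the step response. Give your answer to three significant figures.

The damped frequency is ω_d = ω_n√(1−ζ²) = 51.7·√(1−0.569) = 34.0 rad/s.
Peak time t_p = π/ω_d = π/34.0 = 0.0925 s.

t_p ≈ 0.0925 s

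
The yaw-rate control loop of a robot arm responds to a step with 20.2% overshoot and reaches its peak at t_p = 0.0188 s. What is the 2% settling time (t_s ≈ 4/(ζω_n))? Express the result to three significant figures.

From the overshoot, ζ = −ln(OS)/√(π²+ln²(OS)) = 0.454.
t_p = π/ω_d ⇒ ω_d = 167 rad/s; then ω_n = ω_d/√(1−ζ²) = 188 rad/s.
t_s ≈ 4/(ζω_n) = 4/(0.454·188) = 0.0470 s.

t_s ≈ 0.0470 s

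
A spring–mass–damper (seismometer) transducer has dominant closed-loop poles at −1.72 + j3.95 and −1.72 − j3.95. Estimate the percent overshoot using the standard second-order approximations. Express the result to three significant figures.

%OS ≈ 25.5%

With σ = 1.72, ω_d = 3.95: ω_n = √(σ²+ω_d²) = 4.31 rad/s, ζ = σ/ω_n = 0.399.
%OS = 100·exp(−πζ/√(1−ζ²)) = 25.5%.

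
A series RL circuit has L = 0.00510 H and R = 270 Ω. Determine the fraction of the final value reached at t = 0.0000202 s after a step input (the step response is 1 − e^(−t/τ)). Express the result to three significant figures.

y/y_∞ ≈ 0.657

τ = L/R = 0.00510/270 = 0.0000189 s.
y(t)/y_∞ = 1 − e^(−t/τ) = 1 − e^(−0.0000202/0.0000189) = 1 − e^(−1.07) = 0.657.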